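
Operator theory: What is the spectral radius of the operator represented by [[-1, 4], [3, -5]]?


For a 2x2 matrix, eigenvalues satisfy lambda^2 - (trace)*lambda + det = 0
trace = -1 + -5 = -6
det = -1*-5 - 4*3 = -7
discriminant = (-6)^2 - 4*(-7) = 64
spectral radius = max |eigenvalue| = 7.0000

7.0000


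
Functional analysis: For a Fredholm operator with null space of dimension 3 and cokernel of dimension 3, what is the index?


The Fredholm index is defined as ind(T) = dim(ker T) - dim(coker T)
= 3 - 3
= 0

0


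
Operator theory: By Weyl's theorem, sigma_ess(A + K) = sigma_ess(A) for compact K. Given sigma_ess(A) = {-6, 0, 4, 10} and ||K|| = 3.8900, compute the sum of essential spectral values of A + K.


By Weyl's theorem, the essential spectrum is invariant under compact perturbations.
sigma_ess(A + K) = sigma_ess(A) = {-6, 0, 4, 10}
Sum = -6 + 0 + 4 + 10 = 8

8


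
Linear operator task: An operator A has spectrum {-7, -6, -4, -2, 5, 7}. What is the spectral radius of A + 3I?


Spectrum of A + 3I = {-4, -3, -1, 1, 8, 10}
Spectral radius = max |lambda| over the shifted spectrum
= max(4, 3, 1, 1, 8, 10) = 10

10


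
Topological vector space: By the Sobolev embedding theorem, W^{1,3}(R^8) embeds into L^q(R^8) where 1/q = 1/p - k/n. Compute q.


Using the Sobolev embedding formula: 1/q = 1/p - k/n
1/q = 1/3 - 1/8 = 5/24
q = 1/(5/24) = 24/5 = 4.8000

4.8000


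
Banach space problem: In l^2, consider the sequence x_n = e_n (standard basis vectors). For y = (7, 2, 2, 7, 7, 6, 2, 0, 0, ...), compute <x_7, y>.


x_7 = e_7 is the standard basis vector with 1 in position 7.
<x_7, y> = y_7 = 2
As n -> infinity, <x_n, y> -> 0, confirming weak convergence of (x_n) to 0.

2


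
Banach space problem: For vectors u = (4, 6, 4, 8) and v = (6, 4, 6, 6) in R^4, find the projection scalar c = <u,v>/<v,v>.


Computing <u,v> = 4*6 + 6*4 + 4*6 + 8*6 = 120
Computing <v,v> = 6^2 + 4^2 + 6^2 + 6^2 = 124
Projection coefficient = 120/124 = 0.9677

0.9677


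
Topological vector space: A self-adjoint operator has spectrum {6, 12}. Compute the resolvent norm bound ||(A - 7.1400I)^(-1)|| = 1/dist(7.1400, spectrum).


dist(7.1400, {6, 12}) = min(|7.1400 - 6|, |7.1400 - 12|)
= min(1.1400, 4.8600) = 1.1400
Resolvent bound = 1/1.1400 = 0.8772

0.8772


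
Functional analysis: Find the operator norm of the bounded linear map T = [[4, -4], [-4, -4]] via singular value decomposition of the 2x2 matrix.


A^T A = [[32, 0], [0, 32]]
trace(A^T A) = 64, det(A^T A) = 1024
discriminant = 64^2 - 4*1024 = 0
Largest eigenvalue of A^T A = (trace + sqrt(disc))/2 = 32.0000
||T|| = sqrt(32.0000) = 5.6569

5.6569


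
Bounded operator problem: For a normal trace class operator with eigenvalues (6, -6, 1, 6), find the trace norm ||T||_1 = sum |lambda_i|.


For a normal operator, singular values equal |eigenvalues|.
Trace norm = sum |lambda_i| = 6 + 6 + 1 + 6
= 19

19


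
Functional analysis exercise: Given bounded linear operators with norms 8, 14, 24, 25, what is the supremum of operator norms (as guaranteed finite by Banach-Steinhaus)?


By the Uniform Boundedness Principle, the supremum of norms is finite.
sup_k ||T_k|| = max(8, 14, 24, 25) = 25

25


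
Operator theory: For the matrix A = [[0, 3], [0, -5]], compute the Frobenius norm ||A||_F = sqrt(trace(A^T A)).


||A||_F^2 = sum a_ij^2
= 0^2 + 3^2 + 0^2 + (-5)^2
= 0 + 9 + 0 + 25 = 34
||A||_F = sqrt(34) = 5.8310

5.8310


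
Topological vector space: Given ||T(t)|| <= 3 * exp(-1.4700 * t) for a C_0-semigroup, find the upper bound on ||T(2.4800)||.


||T(2.4800)|| <= 3 * exp(-1.4700 * 2.4800)
= 3 * exp(-3.6456)
= 3 * 0.0261
= 0.0783

0.0783


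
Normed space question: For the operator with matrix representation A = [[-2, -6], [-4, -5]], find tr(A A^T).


trace(A * A^T) = sum of squares of all entries
= (-2)^2 + (-6)^2 + (-4)^2 + (-5)^2
= 4 + 36 + 16 + 25
= 81

81


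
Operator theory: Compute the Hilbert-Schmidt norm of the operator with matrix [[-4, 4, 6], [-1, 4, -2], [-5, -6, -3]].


The Hilbert-Schmidt norm is sqrt(sum of squares of all entries).
Sum of squares = (-4)^2 + 4^2 + 6^2 + (-1)^2 + 4^2 + (-2)^2 + (-5)^2 + (-6)^2 + (-3)^2
= 16 + 16 + 36 + 1 + 16 + 4 + 25 + 36 + 9 = 159
||T||_HS = sqrt(159) = 12.6095

12.6095


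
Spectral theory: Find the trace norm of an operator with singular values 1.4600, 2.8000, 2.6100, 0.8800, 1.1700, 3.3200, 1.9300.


The nuclear norm is the sum of all singular values.
||T||_1 = 1.4600 + 2.8000 + 2.6100 + 0.8800 + 1.1700 + 3.3200 + 1.9300
= 14.1700

14.1700


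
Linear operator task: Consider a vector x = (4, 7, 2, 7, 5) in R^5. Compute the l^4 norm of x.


The l^4 norm = (sum |x_i|^4)^(1/4)
Sum of 4th powers = 256 + 2401 + 16 + 2401 + 625 = 5699
||x||_4 = (5699)^(1/4) = 8.6886

8.6886


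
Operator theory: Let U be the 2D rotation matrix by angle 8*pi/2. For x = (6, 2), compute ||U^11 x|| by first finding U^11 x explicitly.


U is a rotation by theta = 8*pi/2
U^11 = rotation by 11*theta = 88*pi/2 = 0*pi/2 (mod 2*pi)
cos(0*pi/2) = 1.0000, sin(0*pi/2) = 0.0000
U^11 x = (1.0000 * 6 - 0.0000 * 2, 0.0000 * 6 + 1.0000 * 2)
= (6.0000, 2.0000)
||U^11 x|| = sqrt(6.0000^2 + 2.0000^2) = sqrt(40.0000) = 6.3246

6.3246


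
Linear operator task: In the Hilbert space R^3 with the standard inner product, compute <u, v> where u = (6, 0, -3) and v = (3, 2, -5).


Computing the standard inner product <u, v> = sum u_i * v_i
= 6*3 + 0*2 + -3*-5
= 18 + 0 + 15
= 33

33


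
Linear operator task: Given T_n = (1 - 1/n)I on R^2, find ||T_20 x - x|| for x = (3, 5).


T_20 x - x = (1 - 1/20)x - x = -x/20
||x|| = sqrt(34) = 5.8310
||T_20 x - x|| = ||x||/20 = 5.8310/20 = 0.2915

0.2915


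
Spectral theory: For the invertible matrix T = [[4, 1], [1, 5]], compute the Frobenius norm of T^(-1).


det(T) = 4*5 - 1*1 = 19
T^(-1) = (1/19) * [[5, -1], [-1, 4]] = [[0.2632, -0.0526], [-0.0526, 0.2105]]
||T^(-1)||_F^2 = 0.2632^2 + (-0.0526)^2 + (-0.0526)^2 + 0.2105^2 = 0.1191
||T^(-1)||_F = sqrt(0.1191) = 0.3451

0.3451


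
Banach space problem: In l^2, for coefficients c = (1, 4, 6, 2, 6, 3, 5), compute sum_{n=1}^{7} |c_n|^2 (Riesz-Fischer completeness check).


sum |c_n|^2 = 1^2 + 4^2 + 6^2 + 2^2 + 6^2 + 3^2 + 5^2
= 1 + 16 + 36 + 4 + 36 + 9 + 25
= 127

127


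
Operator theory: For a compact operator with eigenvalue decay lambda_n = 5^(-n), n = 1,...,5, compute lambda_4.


The eigenvalue formula gives lambda_4 = 1/5^4
= 1/625
= 0.0016

0.0016


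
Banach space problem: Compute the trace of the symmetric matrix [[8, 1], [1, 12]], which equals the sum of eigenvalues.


For a self-adjoint (symmetric) matrix, the eigenvalues are real.
The sum of eigenvalues equals the trace of the matrix.
trace = 8 + 12 = 20

20


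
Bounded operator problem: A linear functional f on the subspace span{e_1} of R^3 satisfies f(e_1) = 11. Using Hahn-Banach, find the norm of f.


The norm of f is given by ||f|| = sup_{||x||=1} |f(x)|.
On span{e_1}, ||e_1|| = 1, so ||f|| = |f(e_1)| / ||e_1||
= |11| / 1 = 11.0000

11.0000


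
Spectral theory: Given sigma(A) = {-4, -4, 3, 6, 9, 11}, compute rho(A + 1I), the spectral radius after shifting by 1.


Spectrum of A + 1I = {-3, -3, 4, 7, 10, 12}
Spectral radius = max |lambda| over the shifted spectrum
= max(3, 3, 4, 7, 10, 12) = 12

12


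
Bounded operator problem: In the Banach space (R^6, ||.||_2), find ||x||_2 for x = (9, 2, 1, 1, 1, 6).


The l^2 norm = (sum |x_i|^2)^(1/2)
Sum of 2th powers = 81 + 4 + 1 + 1 + 1 + 36 = 124
||x||_2 = (124)^(1/2) = 11.1355

11.1355


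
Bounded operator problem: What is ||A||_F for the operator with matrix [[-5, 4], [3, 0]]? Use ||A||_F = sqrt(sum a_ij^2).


||A||_F^2 = sum a_ij^2
= (-5)^2 + 4^2 + 3^2 + 0^2
= 25 + 16 + 9 + 0 = 50
||A||_F = sqrt(50) = 7.0711

7.0711


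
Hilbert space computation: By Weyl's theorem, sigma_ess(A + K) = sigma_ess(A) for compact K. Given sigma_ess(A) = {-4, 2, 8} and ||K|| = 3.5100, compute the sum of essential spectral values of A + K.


By Weyl's theorem, the essential spectrum is invariant under compact perturbations.
sigma_ess(A + K) = sigma_ess(A) = {-4, 2, 8}
Sum = -4 + 2 + 8 = 6

6


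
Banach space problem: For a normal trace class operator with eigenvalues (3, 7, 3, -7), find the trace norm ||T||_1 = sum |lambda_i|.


For a normal operator, singular values equal |eigenvalues|.
Trace norm = sum |lambda_i| = 3 + 7 + 3 + 7
= 20

20


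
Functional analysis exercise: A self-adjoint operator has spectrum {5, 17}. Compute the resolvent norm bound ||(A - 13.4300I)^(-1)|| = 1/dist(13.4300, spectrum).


dist(13.4300, {5, 17}) = min(|13.4300 - 5|, |13.4300 - 17|)
= min(8.4300, 3.5700) = 3.5700
Resolvent bound = 1/3.5700 = 0.2801

0.2801


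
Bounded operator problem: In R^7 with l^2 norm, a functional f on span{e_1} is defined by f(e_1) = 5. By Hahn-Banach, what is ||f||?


The norm of f is given by ||f|| = sup_{||x||=1} |f(x)|.
On span{e_1}, ||e_1|| = 1, so ||f|| = |f(e_1)| / ||e_1||
= |5| / 1 = 5.0000

5.0000


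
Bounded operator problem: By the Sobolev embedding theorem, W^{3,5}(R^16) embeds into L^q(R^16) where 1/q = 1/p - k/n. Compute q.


Using the Sobolev embedding formula: 1/q = 1/p - k/n
1/q = 1/5 - 3/16 = 1/80
q = 1/(1/80) = 80

80.0000


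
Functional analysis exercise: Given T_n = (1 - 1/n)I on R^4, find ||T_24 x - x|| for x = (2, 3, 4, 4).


T_24 x - x = (1 - 1/24)x - x = -x/24
||x|| = sqrt(45) = 6.7082
||T_24 x - x|| = ||x||/24 = 6.7082/24 = 0.2795

0.2795


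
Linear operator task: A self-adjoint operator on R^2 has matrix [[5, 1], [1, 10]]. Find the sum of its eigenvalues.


For a self-adjoint (symmetric) matrix, the eigenvalues are real.
The sum of eigenvalues equals the trace of the matrix.
trace = 5 + 10 = 15

15


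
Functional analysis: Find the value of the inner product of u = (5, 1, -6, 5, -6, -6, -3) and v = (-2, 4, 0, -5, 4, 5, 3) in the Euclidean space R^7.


Computing the standard inner product <u, v> = sum u_i * v_i
= 5*-2 + 1*4 + -6*0 + 5*-5 + -6*4 + -6*5 + -3*3
= -10 + 4 + 0 + -25 + -24 + -30 + -9
= -94

-94


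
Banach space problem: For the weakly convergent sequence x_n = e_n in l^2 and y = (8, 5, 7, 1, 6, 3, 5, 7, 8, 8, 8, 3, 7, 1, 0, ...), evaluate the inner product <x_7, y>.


x_7 = e_7 is the standard basis vector with 1 in position 7.
<x_7, y> = y_7 = 5
As n -> infinity, <x_n, y> -> 0, confirming weak convergence of (x_n) to 0.

5


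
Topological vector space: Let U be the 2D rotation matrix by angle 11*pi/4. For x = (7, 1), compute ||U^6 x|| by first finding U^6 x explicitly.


U is a rotation by theta = 11*pi/4
U^6 = rotation by 6*theta = 66*pi/4 = 2*pi/4 (mod 2*pi)
cos(2*pi/4) = 0.0000, sin(2*pi/4) = 1.0000
U^6 x = (0.0000 * 7 - 1.0000 * 1, 1.0000 * 7 + 0.0000 * 1)
= (-1.0000, 7.0000)
||U^6 x|| = sqrt((-1.0000)^2 + 7.0000^2) = sqrt(50.0000) = 7.0711

7.0711


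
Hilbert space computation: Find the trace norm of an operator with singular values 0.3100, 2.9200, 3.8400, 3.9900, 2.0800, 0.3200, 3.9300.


The nuclear norm is the sum of all singular values.
||T||_1 = 0.3100 + 2.9200 + 3.8400 + 3.9900 + 2.0800 + 0.3200 + 3.9300
= 17.3900

17.3900


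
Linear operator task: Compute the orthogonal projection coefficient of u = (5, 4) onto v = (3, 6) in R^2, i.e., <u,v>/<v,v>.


Computing <u,v> = 5*3 + 4*6 = 39
Computing <v,v> = 3^2 + 6^2 = 45
Projection coefficient = 39/45 = 0.8667

0.8667


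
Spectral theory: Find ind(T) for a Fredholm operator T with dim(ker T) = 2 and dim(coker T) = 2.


The Fredholm index is defined as ind(T) = dim(ker T) - dim(coker T)
= 2 - 2
= 0

0


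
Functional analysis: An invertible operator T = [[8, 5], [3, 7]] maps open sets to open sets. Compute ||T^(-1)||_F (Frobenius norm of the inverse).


det(T) = 8*7 - 5*3 = 41
T^(-1) = (1/41) * [[7, -5], [-3, 8]] = [[0.1707, -0.1220], [-0.0732, 0.1951]]
||T^(-1)||_F^2 = 0.1707^2 + (-0.1220)^2 + (-0.0732)^2 + 0.1951^2 = 0.0874
||T^(-1)||_F = sqrt(0.0874) = 0.2957

0.2957


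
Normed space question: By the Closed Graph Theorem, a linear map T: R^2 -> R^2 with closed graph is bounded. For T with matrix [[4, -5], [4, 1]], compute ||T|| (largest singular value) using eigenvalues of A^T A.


A^T A = [[32, -16], [-16, 26]]
trace(A^T A) = 58, det(A^T A) = 576
discriminant = 58^2 - 4*576 = 1060
Largest eigenvalue of A^T A = (trace + sqrt(disc))/2 = 45.2788
||T|| = sqrt(45.2788) = 6.7290

6.7290


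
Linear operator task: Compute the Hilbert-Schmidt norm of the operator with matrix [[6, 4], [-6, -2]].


The Hilbert-Schmidt norm is sqrt(sum of squares of all entries).
Sum of squares = 6^2 + 4^2 + (-6)^2 + (-2)^2
= 36 + 16 + 36 + 4 = 92
||T||_HS = sqrt(92) = 9.5917

9.5917


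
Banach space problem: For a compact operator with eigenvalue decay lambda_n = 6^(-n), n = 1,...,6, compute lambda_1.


The eigenvalue formula gives lambda_1 = 1/6^1
= 1/6
= 0.1667

0.1667


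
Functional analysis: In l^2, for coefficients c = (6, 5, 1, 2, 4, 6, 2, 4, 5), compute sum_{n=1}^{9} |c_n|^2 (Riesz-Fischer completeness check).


sum |c_n|^2 = 6^2 + 5^2 + 1^2 + 2^2 + 4^2 + 6^2 + 2^2 + 4^2 + 5^2
= 36 + 25 + 1 + 4 + 16 + 36 + 4 + 16 + 25
= 163

163


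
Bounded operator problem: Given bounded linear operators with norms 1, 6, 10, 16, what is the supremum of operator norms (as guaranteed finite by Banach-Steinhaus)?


By the Uniform Boundedness Principle, the supremum of norms is finite.
sup_k ||T_k|| = max(1, 6, 10, 16) = 16

16


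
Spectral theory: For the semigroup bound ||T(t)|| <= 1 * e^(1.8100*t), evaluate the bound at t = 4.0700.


||T(4.0700)|| <= 1 * exp(1.8100 * 4.0700)
= 1 * exp(7.3667)
= 1 * 1582.4032
= 1582.4032

1582.4032


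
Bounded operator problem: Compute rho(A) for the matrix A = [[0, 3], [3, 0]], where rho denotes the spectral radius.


For a 2x2 matrix, eigenvalues satisfy lambda^2 - (trace)*lambda + det = 0
trace = 0 + 0 = 0
det = 0*0 - 3*3 = -9
discriminant = 0^2 - 4*(-9) = 36
spectral radius = max |eigenvalue| = 3.0000

3.0000


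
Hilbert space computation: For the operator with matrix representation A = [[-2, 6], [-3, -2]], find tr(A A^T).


trace(A * A^T) = sum of squares of all entries
= (-2)^2 + 6^2 + (-3)^2 + (-2)^2
= 4 + 36 + 9 + 4
= 53

53


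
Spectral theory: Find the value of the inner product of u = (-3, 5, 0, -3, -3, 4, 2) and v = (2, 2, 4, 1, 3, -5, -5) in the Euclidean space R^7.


Computing the standard inner product <u, v> = sum u_i * v_i
= -3*2 + 5*2 + 0*4 + -3*1 + -3*3 + 4*-5 + 2*-5
= -6 + 10 + 0 + -3 + -9 + -20 + -10
= -38

-38


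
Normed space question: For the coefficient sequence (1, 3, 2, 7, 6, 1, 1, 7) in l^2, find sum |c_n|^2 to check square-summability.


sum |c_n|^2 = 1^2 + 3^2 + 2^2 + 7^2 + 6^2 + 1^2 + 1^2 + 7^2
= 1 + 9 + 4 + 49 + 36 + 1 + 1 + 49
= 150

150


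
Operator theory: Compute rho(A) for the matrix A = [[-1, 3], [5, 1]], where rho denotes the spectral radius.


For a 2x2 matrix, eigenvalues satisfy lambda^2 - (trace)*lambda + det = 0
trace = -1 + 1 = 0
det = -1*1 - 3*5 = -16
discriminant = 0^2 - 4*(-16) = 64
spectral radius = max |eigenvalue| = 4.0000

4.0000


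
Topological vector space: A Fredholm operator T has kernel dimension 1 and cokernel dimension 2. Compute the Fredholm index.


The Fredholm index is defined as ind(T) = dim(ker T) - dim(coker T)
= 1 - 2
= -1

-1


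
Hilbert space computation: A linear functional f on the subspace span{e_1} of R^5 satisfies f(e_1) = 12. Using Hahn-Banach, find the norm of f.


The norm of f is given by ||f|| = sup_{||x||=1} |f(x)|.
On span{e_1}, ||e_1|| = 1, so ||f|| = |f(e_1)| / ||e_1||
= |12| / 1 = 12.0000

12.0000


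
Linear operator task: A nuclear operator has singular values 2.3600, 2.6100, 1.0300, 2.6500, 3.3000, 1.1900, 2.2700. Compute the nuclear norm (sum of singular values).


The nuclear norm is the sum of all singular values.
||T||_1 = 2.3600 + 2.6100 + 1.0300 + 2.6500 + 3.3000 + 1.1900 + 2.2700
= 15.4100

15.4100


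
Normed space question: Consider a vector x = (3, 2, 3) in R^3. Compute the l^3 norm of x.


The l^3 norm = (sum |x_i|^3)^(1/3)
Sum of 3th powers = 27 + 8 + 27 = 62
||x||_3 = (62)^(1/3) = 3.9579

3.9579


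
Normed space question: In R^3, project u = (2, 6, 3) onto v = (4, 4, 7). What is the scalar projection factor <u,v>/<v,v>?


Computing <u,v> = 2*4 + 6*4 + 3*7 = 53
Computing <v,v> = 4^2 + 4^2 + 7^2 = 81
Projection coefficient = 53/81 = 0.6543

0.6543


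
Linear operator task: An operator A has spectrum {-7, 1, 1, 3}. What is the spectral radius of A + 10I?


Spectrum of A + 10I = {3, 11, 11, 13}
Spectral radius = max |lambda| over the shifted spectrum
= max(3, 11, 11, 13) = 13

13


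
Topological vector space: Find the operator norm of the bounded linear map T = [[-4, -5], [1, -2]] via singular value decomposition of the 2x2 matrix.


A^T A = [[17, 18], [18, 29]]
trace(A^T A) = 46, det(A^T A) = 169
discriminant = 46^2 - 4*169 = 1440
Largest eigenvalue of A^T A = (trace + sqrt(disc))/2 = 41.9737
||T|| = sqrt(41.9737) = 6.4787

6.4787


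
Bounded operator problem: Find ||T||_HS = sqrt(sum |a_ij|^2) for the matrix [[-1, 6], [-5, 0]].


The Hilbert-Schmidt norm is sqrt(sum of squares of all entries).
Sum of squares = (-1)^2 + 6^2 + (-5)^2 + 0^2
= 1 + 36 + 25 + 0 = 62
||T||_HS = sqrt(62) = 7.8740

7.8740


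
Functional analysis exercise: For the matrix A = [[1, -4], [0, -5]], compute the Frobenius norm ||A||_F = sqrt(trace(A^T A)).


||A||_F^2 = sum a_ij^2
= 1^2 + (-4)^2 + 0^2 + (-5)^2
= 1 + 16 + 0 + 25 = 42
||A||_F = sqrt(42) = 6.4807

6.4807


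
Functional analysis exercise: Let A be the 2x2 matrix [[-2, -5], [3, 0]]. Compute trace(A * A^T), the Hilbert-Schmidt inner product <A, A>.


trace(A * A^T) = sum of squares of all entries
= (-2)^2 + (-5)^2 + 3^2 + 0^2
= 4 + 25 + 9 + 0
= 38

38


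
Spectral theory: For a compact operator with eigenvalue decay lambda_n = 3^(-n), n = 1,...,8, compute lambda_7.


The eigenvalue formula gives lambda_7 = 1/3^7
= 1/2187
= 4.5725e-04

4.5725e-04


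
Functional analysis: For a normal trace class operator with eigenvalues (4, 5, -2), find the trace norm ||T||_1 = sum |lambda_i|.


For a normal operator, singular values equal |eigenvalues|.
Trace norm = sum |lambda_i| = 4 + 5 + 2
= 11

11


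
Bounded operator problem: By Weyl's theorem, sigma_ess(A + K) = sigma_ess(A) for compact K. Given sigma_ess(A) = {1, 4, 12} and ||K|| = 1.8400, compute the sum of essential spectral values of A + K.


By Weyl's theorem, the essential spectrum is invariant under compact perturbations.
sigma_ess(A + K) = sigma_ess(A) = {1, 4, 12}
Sum = 1 + 4 + 12 = 17

17


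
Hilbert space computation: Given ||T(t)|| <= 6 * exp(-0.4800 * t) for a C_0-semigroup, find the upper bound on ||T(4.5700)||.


||T(4.5700)|| <= 6 * exp(-0.4800 * 4.5700)
= 6 * exp(-2.1936)
= 6 * 0.1115
= 0.6691

0.6691


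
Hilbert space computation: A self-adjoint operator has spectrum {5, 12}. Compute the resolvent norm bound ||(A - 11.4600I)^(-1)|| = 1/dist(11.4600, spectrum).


dist(11.4600, {5, 12}) = min(|11.4600 - 5|, |11.4600 - 12|)
= min(6.4600, 0.5400) = 0.5400
Resolvent bound = 1/0.5400 = 1.8519

1.8519


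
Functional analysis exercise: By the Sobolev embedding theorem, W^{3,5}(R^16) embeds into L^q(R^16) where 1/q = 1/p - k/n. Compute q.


Using the Sobolev embedding formula: 1/q = 1/p - k/n
1/q = 1/5 - 3/16 = 1/80
q = 1/(1/80) = 80

80.0000


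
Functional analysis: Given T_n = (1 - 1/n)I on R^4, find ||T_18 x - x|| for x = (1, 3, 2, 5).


T_18 x - x = (1 - 1/18)x - x = -x/18
||x|| = sqrt(39) = 6.2450
||T_18 x - x|| = ||x||/18 = 6.2450/18 = 0.3469

0.3469


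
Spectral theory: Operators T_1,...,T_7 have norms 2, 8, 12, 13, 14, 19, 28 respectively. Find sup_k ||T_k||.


By the Uniform Boundedness Principle, the supremum of norms is finite.
sup_k ||T_k|| = max(2, 8, 12, 13, 14, 19, 28) = 28

28


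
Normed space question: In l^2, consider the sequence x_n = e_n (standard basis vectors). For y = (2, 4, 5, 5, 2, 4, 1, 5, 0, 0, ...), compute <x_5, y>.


x_5 = e_5 is the standard basis vector with 1 in position 5.
<x_5, y> = y_5 = 2
As n -> infinity, <x_n, y> -> 0, confirming weak convergence of (x_n) to 0.

2


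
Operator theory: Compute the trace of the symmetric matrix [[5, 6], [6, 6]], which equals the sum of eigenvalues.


For a self-adjoint (symmetric) matrix, the eigenvalues are real.
The sum of eigenvalues equals the trace of the matrix.
trace = 5 + 6 = 11

11


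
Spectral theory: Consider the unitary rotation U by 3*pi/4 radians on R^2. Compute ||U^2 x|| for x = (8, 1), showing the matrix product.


U is a rotation by theta = 3*pi/4
U^2 = rotation by 2*theta = 6*pi/4
cos(6*pi/4) = 0.0000, sin(6*pi/4) = -1.0000
U^2 x = (0.0000 * 8 - -1.0000 * 1, -1.0000 * 8 + 0.0000 * 1)
= (1.0000, -8.0000)
||U^2 x|| = sqrt(1.0000^2 + (-8.0000)^2) = sqrt(65.0000) = 8.0623

8.0623


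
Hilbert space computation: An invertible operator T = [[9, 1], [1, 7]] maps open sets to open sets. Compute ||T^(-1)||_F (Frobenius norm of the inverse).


det(T) = 9*7 - 1*1 = 62
T^(-1) = (1/62) * [[7, -1], [-1, 9]] = [[0.1129, -0.0161], [-0.0161, 0.1452]]
||T^(-1)||_F^2 = 0.1129^2 + (-0.0161)^2 + (-0.0161)^2 + 0.1452^2 = 0.0343
||T^(-1)||_F = sqrt(0.0343) = 0.1853

0.1853


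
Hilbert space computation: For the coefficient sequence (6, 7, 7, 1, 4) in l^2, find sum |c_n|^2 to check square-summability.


sum |c_n|^2 = 6^2 + 7^2 + 7^2 + 1^2 + 4^2
= 36 + 49 + 49 + 1 + 16
= 151

151


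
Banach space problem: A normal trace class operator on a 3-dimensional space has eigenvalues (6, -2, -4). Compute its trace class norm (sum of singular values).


For a normal operator, singular values equal |eigenvalues|.
Trace norm = sum |lambda_i| = 6 + 2 + 4
= 12

12


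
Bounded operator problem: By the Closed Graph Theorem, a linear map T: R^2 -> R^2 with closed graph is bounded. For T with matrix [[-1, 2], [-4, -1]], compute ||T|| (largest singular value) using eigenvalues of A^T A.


A^T A = [[17, 2], [2, 5]]
trace(A^T A) = 22, det(A^T A) = 81
discriminant = 22^2 - 4*81 = 160
Largest eigenvalue of A^T A = (trace + sqrt(disc))/2 = 17.3246
||T|| = sqrt(17.3246) = 4.1623

4.1623


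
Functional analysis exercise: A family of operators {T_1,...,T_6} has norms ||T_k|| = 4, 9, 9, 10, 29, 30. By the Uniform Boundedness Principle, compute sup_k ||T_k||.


By the Uniform Boundedness Principle, the supremum of norms is finite.
sup_k ||T_k|| = max(4, 9, 9, 10, 29, 30) = 30

30


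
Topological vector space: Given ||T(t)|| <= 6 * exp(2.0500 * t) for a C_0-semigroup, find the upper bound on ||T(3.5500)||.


||T(3.5500)|| <= 6 * exp(2.0500 * 3.5500)
= 6 * exp(7.2775)
= 6 * 1447.3651
= 8684.1905

8684.1905


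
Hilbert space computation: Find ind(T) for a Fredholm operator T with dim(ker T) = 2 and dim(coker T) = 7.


The Fredholm index is defined as ind(T) = dim(ker T) - dim(coker T)
= 2 - 7
= -5

-5


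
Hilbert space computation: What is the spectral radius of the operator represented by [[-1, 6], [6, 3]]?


For a 2x2 matrix, eigenvalues satisfy lambda^2 - (trace)*lambda + det = 0
trace = -1 + 3 = 2
det = -1*3 - 6*6 = -39
discriminant = 2^2 - 4*(-39) = 160
spectral radius = max |eigenvalue| = 7.3246

7.3246


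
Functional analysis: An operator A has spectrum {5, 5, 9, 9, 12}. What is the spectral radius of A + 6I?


Spectrum of A + 6I = {11, 11, 15, 15, 18}
Spectral radius = max |lambda| over the shifted spectrum
= max(11, 11, 15, 15, 18) = 18

18


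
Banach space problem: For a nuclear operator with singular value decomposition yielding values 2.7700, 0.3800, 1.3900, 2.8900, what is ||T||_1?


The nuclear norm is the sum of all singular values.
||T||_1 = 2.7700 + 0.3800 + 1.3900 + 2.8900
= 7.4300

7.4300


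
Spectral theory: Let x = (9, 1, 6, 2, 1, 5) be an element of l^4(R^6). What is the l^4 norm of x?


The l^4 norm = (sum |x_i|^4)^(1/4)
Sum of 4th powers = 6561 + 1 + 1296 + 16 + 1 + 625 = 8500
||x||_4 = (8500)^(1/4) = 9.6018

9.6018


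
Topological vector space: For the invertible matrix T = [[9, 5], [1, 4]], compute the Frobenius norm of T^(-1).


det(T) = 9*4 - 5*1 = 31
T^(-1) = (1/31) * [[4, -5], [-1, 9]] = [[0.1290, -0.1613], [-0.0323, 0.2903]]
||T^(-1)||_F^2 = 0.1290^2 + (-0.1613)^2 + (-0.0323)^2 + 0.2903^2 = 0.1280
||T^(-1)||_F = sqrt(0.1280) = 0.3578

0.3578


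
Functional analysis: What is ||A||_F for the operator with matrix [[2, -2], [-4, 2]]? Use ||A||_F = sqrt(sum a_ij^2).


||A||_F^2 = sum a_ij^2
= 2^2 + (-2)^2 + (-4)^2 + 2^2
= 4 + 4 + 16 + 4 = 28
||A||_F = sqrt(28) = 5.2915

5.2915


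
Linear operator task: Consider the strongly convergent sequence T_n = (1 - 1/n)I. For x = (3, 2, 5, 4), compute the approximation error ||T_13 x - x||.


T_13 x - x = (1 - 1/13)x - x = -x/13
||x|| = sqrt(54) = 7.3485
||T_13 x - x|| = ||x||/13 = 7.3485/13 = 0.5653

0.5653


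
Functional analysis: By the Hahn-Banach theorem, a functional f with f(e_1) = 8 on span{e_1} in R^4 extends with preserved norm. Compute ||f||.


The norm of f is given by ||f|| = sup_{||x||=1} |f(x)|.
On span{e_1}, ||e_1|| = 1, so ||f|| = |f(e_1)| / ||e_1||
= |8| / 1 = 8.0000

8.0000


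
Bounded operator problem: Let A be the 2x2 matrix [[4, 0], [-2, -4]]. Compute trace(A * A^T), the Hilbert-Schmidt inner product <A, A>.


trace(A * A^T) = sum of squares of all entries
= 4^2 + 0^2 + (-2)^2 + (-4)^2
= 16 + 0 + 4 + 16
= 36

36


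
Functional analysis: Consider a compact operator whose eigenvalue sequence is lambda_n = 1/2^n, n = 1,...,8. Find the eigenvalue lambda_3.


The eigenvalue formula gives lambda_3 = 1/2^3
= 1/8
= 0.1250

0.1250


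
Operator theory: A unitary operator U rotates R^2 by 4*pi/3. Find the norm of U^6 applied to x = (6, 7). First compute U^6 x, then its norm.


U is a rotation by theta = 4*pi/3
U^6 = rotation by 6*theta = 24*pi/3 = 0*pi/3 (mod 2*pi)
cos(0*pi/3) = 1.0000, sin(0*pi/3) = 0.0000
U^6 x = (1.0000 * 6 - 0.0000 * 7, 0.0000 * 6 + 1.0000 * 7)
= (6.0000, 7.0000)
||U^6 x|| = sqrt(6.0000^2 + 7.0000^2) = sqrt(85.0000) = 9.2195

9.2195


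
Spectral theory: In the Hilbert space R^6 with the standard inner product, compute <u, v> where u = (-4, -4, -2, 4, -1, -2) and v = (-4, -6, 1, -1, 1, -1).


Computing the standard inner product <u, v> = sum u_i * v_i
= -4*-4 + -4*-6 + -2*1 + 4*-1 + -1*1 + -2*-1
= 16 + 24 + -2 + -4 + -1 + 2
= 35

35


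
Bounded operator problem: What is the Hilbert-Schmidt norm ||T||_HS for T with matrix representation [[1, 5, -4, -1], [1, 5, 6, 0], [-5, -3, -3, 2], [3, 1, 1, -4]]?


The Hilbert-Schmidt norm is sqrt(sum of squares of all entries).
Sum of squares = 1^2 + 5^2 + (-4)^2 + (-1)^2 + 1^2 + 5^2 + 6^2 + 0^2 + (-5)^2 + (-3)^2 + (-3)^2 + 2^2 + 3^2 + 1^2 + 1^2 + (-4)^2
= 1 + 25 + 16 + 1 + 1 + 25 + 36 + 0 + 25 + 9 + 9 + 4 + 9 + 1 + 1 + 16 = 179
||T||_HS = sqrt(179) = 13.3791

13.3791


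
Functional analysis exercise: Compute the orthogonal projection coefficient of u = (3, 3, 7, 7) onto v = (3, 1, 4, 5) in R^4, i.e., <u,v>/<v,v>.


Computing <u,v> = 3*3 + 3*1 + 7*4 + 7*5 = 75
Computing <v,v> = 3^2 + 1^2 + 4^2 + 5^2 = 51
Projection coefficient = 75/51 = 1.4706

1.4706


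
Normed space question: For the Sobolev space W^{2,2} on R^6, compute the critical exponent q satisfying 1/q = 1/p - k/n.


Using the Sobolev embedding formula: 1/q = 1/p - k/n
1/q = 1/2 - 2/6 = 1/6
q = 1/(1/6) = 6

6.0000


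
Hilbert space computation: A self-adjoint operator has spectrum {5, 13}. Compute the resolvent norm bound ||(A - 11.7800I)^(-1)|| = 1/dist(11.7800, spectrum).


dist(11.7800, {5, 13}) = min(|11.7800 - 5|, |11.7800 - 13|)
= min(6.7800, 1.2200) = 1.2200
Resolvent bound = 1/1.2200 = 0.8197

0.8197


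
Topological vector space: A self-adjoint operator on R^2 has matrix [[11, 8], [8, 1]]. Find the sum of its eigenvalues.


For a self-adjoint (symmetric) matrix, the eigenvalues are real.
The sum of eigenvalues equals the trace of the matrix.
trace = 11 + 1 = 12

12


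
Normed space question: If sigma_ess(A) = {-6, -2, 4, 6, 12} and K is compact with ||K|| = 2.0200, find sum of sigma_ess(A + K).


By Weyl's theorem, the essential spectrum is invariant under compact perturbations.
sigma_ess(A + K) = sigma_ess(A) = {-6, -2, 4, 6, 12}
Sum = -6 + -2 + 4 + 6 + 12 = 14

14


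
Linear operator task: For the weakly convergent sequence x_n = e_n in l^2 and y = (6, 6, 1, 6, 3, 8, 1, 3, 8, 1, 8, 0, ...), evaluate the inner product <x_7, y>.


x_7 = e_7 is the standard basis vector with 1 in position 7.
<x_7, y> = y_7 = 1
As n -> infinity, <x_n, y> -> 0, confirming weak convergence of (x_n) to 0.

1


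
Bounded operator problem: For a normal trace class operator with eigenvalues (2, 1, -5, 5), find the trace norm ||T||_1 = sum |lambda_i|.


For a normal operator, singular values equal |eigenvalues|.
Trace norm = sum |lambda_i| = 2 + 1 + 5 + 5
= 13

13


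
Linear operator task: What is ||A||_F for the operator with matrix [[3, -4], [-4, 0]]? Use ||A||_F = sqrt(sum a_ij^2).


||A||_F^2 = sum a_ij^2
= 3^2 + (-4)^2 + (-4)^2 + 0^2
= 9 + 16 + 16 + 0 = 41
||A||_F = sqrt(41) = 6.4031

6.4031


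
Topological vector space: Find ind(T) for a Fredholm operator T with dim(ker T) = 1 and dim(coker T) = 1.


The Fredholm index is defined as ind(T) = dim(ker T) - dim(coker T)
= 1 - 1
= 0

0


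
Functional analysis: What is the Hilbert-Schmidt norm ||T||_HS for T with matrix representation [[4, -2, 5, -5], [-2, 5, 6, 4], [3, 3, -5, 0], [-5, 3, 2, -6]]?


The Hilbert-Schmidt norm is sqrt(sum of squares of all entries).
Sum of squares = 4^2 + (-2)^2 + 5^2 + (-5)^2 + (-2)^2 + 5^2 + 6^2 + 4^2 + 3^2 + 3^2 + (-5)^2 + 0^2 + (-5)^2 + 3^2 + 2^2 + (-6)^2
= 16 + 4 + 25 + 25 + 4 + 25 + 36 + 16 + 9 + 9 + 25 + 0 + 25 + 9 + 4 + 36 = 268
||T||_HS = sqrt(268) = 16.3707

16.3707


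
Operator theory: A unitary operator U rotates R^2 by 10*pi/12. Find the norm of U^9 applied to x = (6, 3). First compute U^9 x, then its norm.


U is a rotation by theta = 10*pi/12
U^9 = rotation by 9*theta = 90*pi/12 = 18*pi/12 (mod 2*pi)
cos(18*pi/12) = 0.0000, sin(18*pi/12) = -1.0000
U^9 x = (0.0000 * 6 - -1.0000 * 3, -1.0000 * 6 + 0.0000 * 3)
= (3.0000, -6.0000)
||U^9 x|| = sqrt(3.0000^2 + (-6.0000)^2) = sqrt(45.0000) = 6.7082

6.7082


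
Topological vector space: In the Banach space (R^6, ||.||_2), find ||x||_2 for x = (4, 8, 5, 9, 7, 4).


The l^2 norm = (sum |x_i|^2)^(1/2)
Sum of 2th powers = 16 + 64 + 25 + 81 + 49 + 16 = 251
||x||_2 = (251)^(1/2) = 15.8430

15.8430


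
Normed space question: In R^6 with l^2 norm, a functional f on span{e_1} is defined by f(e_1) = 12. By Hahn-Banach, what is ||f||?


The norm of f is given by ||f|| = sup_{||x||=1} |f(x)|.
On span{e_1}, ||e_1|| = 1, so ||f|| = |f(e_1)| / ||e_1||
= |12| / 1 = 12.0000

12.0000


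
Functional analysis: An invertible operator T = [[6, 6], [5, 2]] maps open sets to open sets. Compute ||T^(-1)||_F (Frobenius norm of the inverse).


det(T) = 6*2 - 6*5 = -18
T^(-1) = (1/-18) * [[2, -6], [-5, 6]] = [[-0.1111, 0.3333], [0.2778, -0.3333]]
||T^(-1)||_F^2 = (-0.1111)^2 + 0.3333^2 + 0.2778^2 + (-0.3333)^2 = 0.3117
||T^(-1)||_F = sqrt(0.3117) = 0.5583

0.5583


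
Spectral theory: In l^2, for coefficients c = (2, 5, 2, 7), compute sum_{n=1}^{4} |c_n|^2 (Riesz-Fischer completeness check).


sum |c_n|^2 = 2^2 + 5^2 + 2^2 + 7^2
= 4 + 25 + 4 + 49
= 82

82


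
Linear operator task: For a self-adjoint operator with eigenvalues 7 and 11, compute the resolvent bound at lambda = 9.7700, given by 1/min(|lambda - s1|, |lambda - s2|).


dist(9.7700, {7, 11}) = min(|9.7700 - 7|, |9.7700 - 11|)
= min(2.7700, 1.2300) = 1.2300
Resolvent bound = 1/1.2300 = 0.8130

0.8130


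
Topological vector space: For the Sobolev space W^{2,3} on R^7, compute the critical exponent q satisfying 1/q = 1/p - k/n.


Using the Sobolev embedding formula: 1/q = 1/p - k/n
1/q = 1/3 - 2/7 = 1/21
q = 1/(1/21) = 21

21.0000


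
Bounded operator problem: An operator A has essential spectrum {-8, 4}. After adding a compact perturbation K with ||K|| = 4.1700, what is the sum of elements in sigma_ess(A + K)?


By Weyl's theorem, the essential spectrum is invariant under compact perturbations.
sigma_ess(A + K) = sigma_ess(A) = {-8, 4}
Sum = -8 + 4 = -4

-4


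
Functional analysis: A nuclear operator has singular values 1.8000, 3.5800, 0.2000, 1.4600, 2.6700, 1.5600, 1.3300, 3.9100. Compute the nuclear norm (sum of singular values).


The nuclear norm is the sum of all singular values.
||T||_1 = 1.8000 + 3.5800 + 0.2000 + 1.4600 + 2.6700 + 1.5600 + 1.3300 + 3.9100
= 16.5100

16.5100


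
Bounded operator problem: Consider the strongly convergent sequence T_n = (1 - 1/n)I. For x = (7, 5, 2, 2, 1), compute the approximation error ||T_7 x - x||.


T_7 x - x = (1 - 1/7)x - x = -x/7
||x|| = sqrt(83) = 9.1104
||T_7 x - x|| = ||x||/7 = 9.1104/7 = 1.3015

1.3015


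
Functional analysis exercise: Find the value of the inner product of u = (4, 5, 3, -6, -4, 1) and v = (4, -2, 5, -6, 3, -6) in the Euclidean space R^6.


Computing the standard inner product <u, v> = sum u_i * v_i
= 4*4 + 5*-2 + 3*5 + -6*-6 + -4*3 + 1*-6
= 16 + -10 + 15 + 36 + -12 + -6
= 39

39


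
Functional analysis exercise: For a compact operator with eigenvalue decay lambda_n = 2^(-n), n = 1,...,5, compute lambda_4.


The eigenvalue formula gives lambda_4 = 1/2^4
= 1/16
= 0.0625

0.0625


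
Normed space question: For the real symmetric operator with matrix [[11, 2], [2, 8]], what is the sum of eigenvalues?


For a self-adjoint (symmetric) matrix, the eigenvalues are real.
The sum of eigenvalues equals the trace of the matrix.
trace = 11 + 8 = 19

19


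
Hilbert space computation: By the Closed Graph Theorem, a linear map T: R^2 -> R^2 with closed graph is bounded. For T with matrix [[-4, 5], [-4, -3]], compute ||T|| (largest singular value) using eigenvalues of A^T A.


A^T A = [[32, -8], [-8, 34]]
trace(A^T A) = 66, det(A^T A) = 1024
discriminant = 66^2 - 4*1024 = 260
Largest eigenvalue of A^T A = (trace + sqrt(disc))/2 = 41.0623
||T|| = sqrt(41.0623) = 6.4080

6.4080


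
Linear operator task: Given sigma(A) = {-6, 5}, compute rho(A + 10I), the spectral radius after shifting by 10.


Spectrum of A + 10I = {4, 15}
Spectral radius = max |lambda| over the shifted spectrum
= max(4, 15) = 15

15


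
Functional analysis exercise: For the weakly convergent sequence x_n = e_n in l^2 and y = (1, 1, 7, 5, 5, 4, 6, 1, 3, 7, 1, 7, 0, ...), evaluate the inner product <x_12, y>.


x_12 = e_12 is the standard basis vector with 1 in position 12.
<x_12, y> = y_12 = 7
As n -> infinity, <x_n, y> -> 0, confirming weak convergence of (x_n) to 0.

7


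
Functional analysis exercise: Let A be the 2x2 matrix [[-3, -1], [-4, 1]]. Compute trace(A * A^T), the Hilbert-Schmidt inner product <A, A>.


trace(A * A^T) = sum of squares of all entries
= (-3)^2 + (-1)^2 + (-4)^2 + 1^2
= 9 + 1 + 16 + 1
= 27

27


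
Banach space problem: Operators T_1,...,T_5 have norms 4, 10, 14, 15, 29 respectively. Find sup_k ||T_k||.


By the Uniform Boundedness Principle, the supremum of norms is finite.
sup_k ||T_k|| = max(4, 10, 14, 15, 29) = 29

29


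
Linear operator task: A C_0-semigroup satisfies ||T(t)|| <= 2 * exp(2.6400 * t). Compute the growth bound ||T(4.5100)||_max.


||T(4.5100)|| <= 2 * exp(2.6400 * 4.5100)
= 2 * exp(11.9064)
= 2 * 148212.1541
= 296424.3082

296424.3082


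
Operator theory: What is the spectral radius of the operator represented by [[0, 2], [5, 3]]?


For a 2x2 matrix, eigenvalues satisfy lambda^2 - (trace)*lambda + det = 0
trace = 0 + 3 = 3
det = 0*3 - 2*5 = -10
discriminant = 3^2 - 4*(-10) = 49
spectral radius = max |eigenvalue| = 5.0000

5.0000


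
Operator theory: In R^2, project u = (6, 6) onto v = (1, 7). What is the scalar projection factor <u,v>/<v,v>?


Computing <u,v> = 6*1 + 6*7 = 48
Computing <v,v> = 1^2 + 7^2 = 50
Projection coefficient = 48/50 = 0.9600

0.9600


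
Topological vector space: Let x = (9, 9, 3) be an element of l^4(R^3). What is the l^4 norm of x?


The l^4 norm = (sum |x_i|^4)^(1/4)
Sum of 4th powers = 6561 + 6561 + 81 = 13203
||x||_4 = (13203)^(1/4) = 10.7193

10.7193


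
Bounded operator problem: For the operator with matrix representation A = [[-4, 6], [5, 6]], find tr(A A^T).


trace(A * A^T) = sum of squares of all entries
= (-4)^2 + 6^2 + 5^2 + 6^2
= 16 + 36 + 25 + 36
= 113

113


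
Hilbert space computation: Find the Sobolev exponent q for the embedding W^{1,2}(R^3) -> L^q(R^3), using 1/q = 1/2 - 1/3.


Using the Sobolev embedding formula: 1/q = 1/p - k/n
1/q = 1/2 - 1/3 = 1/6
q = 1/(1/6) = 6

6.0000


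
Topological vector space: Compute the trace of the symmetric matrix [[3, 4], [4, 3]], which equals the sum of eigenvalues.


For a self-adjoint (symmetric) matrix, the eigenvalues are real.
The sum of eigenvalues equals the trace of the matrix.
trace = 3 + 3 = 6

6


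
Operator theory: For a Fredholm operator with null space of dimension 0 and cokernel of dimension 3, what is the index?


The Fredholm index is defined as ind(T) = dim(ker T) - dim(coker T)
= 0 - 3
= -3

-3


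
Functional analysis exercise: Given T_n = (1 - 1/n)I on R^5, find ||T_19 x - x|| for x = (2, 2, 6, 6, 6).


T_19 x - x = (1 - 1/19)x - x = -x/19
||x|| = sqrt(116) = 10.7703
||T_19 x - x|| = ||x||/19 = 10.7703/19 = 0.5669

0.5669


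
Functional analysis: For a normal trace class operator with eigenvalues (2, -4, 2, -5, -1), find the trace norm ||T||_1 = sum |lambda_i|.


For a normal operator, singular values equal |eigenvalues|.
Trace norm = sum |lambda_i| = 2 + 4 + 2 + 5 + 1
= 14

14


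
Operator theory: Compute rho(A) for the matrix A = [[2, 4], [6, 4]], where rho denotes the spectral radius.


For a 2x2 matrix, eigenvalues satisfy lambda^2 - (trace)*lambda + det = 0
trace = 2 + 4 = 6
det = 2*4 - 4*6 = -16
discriminant = 6^2 - 4*(-16) = 100
spectral radius = max |eigenvalue| = 8.0000

8.0000


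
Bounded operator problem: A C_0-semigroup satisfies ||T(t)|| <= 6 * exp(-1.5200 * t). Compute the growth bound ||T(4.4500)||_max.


||T(4.4500)|| <= 6 * exp(-1.5200 * 4.4500)
= 6 * exp(-6.7640)
= 6 * 0.0012
= 0.0069

0.0069


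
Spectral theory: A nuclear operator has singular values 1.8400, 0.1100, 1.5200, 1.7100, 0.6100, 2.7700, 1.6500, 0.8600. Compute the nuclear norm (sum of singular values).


The nuclear norm is the sum of all singular values.
||T||_1 = 1.8400 + 0.1100 + 1.5200 + 1.7100 + 0.6100 + 2.7700 + 1.6500 + 0.8600
= 11.0700

11.0700


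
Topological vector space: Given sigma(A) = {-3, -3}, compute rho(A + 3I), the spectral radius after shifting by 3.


Spectrum of A + 3I = {0, 0}
Spectral radius = max |lambda| over the shifted spectrum
= max(0, 0) = 0

0


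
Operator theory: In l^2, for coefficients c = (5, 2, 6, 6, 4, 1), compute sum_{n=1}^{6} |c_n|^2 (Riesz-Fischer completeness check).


sum |c_n|^2 = 5^2 + 2^2 + 6^2 + 6^2 + 4^2 + 1^2
= 25 + 4 + 36 + 36 + 16 + 1
= 118

118


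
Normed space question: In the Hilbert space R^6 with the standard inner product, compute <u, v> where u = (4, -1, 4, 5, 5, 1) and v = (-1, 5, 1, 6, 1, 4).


Computing the standard inner product <u, v> = sum u_i * v_i
= 4*-1 + -1*5 + 4*1 + 5*6 + 5*1 + 1*4
= -4 + -5 + 4 + 30 + 5 + 4
= 34

34


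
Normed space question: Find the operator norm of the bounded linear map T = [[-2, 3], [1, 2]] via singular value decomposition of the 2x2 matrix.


A^T A = [[5, -4], [-4, 13]]
trace(A^T A) = 18, det(A^T A) = 49
discriminant = 18^2 - 4*49 = 128
Largest eigenvalue of A^T A = (trace + sqrt(disc))/2 = 14.6569
||T|| = sqrt(14.6569) = 3.8284

3.8284


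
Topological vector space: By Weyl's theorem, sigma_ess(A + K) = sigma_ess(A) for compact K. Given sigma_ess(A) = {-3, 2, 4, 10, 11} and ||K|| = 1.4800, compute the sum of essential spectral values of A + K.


By Weyl's theorem, the essential spectrum is invariant under compact perturbations.
sigma_ess(A + K) = sigma_ess(A) = {-3, 2, 4, 10, 11}
Sum = -3 + 2 + 4 + 10 + 11 = 24

24
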